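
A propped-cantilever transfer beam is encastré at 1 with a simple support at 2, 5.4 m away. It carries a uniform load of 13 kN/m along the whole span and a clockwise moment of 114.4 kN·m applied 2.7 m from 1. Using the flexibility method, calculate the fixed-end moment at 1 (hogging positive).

M_1 = 33.09 kN·m

Remove the prop at 2; the released (primary) structure is a cantilever built in at 1.
Primary-structure tip deflection at 2 by superposition:
  UDL 13: wL⁴/(8EI) = 1382/EI
  clockwise couple 114.4 at a = 2.7: M₀a(2L − a)/(2EI) = 1251/EI
  δ_0 = 2633/EI
Flexibility coefficient — unit upward force at 2: δ_{22} = L³/(3EI) = 52.49/EI.
The prop prevents deflection at 2: R_2 = δ_0/δ_{22} = 2633/52.49 = 50.16 kN.
Moment equilibrium about 1: M_1 = Σ(load moments about 1) − R_2·L = 303.9 − 50.16×5.4 = 33.09 kN·m.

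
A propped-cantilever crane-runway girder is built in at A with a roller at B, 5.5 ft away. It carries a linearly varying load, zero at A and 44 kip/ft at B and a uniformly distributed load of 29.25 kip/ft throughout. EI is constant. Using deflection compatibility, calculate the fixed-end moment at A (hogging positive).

M_A = 188.2 kip·ft

Take the reaction at B as the redundant and release it; the primary structure is a cantilever fixed at A.
Deflection at B on the released cantilever, summing each load's contribution:
  triangular load, peak 44 at the free end: 11w₀L⁴/(120EI) = 3691/EI
  UDL 29.25: wL⁴/(8EI) = 3346/EI
  δ_0 = 7036/EI
Flexibility coefficient — unit upward force at B: δ_{BB} = L³/(3EI) = 55.46/EI.
The prop prevents deflection at B: R_B = δ_0/δ_{BB} = 7036/55.46 = 126.9 kip.
Moment equilibrium about A: M_A = Σ(load moments about A) − R_B·L = 886.1 − 126.9×5.5 = 188.2 kip·ft.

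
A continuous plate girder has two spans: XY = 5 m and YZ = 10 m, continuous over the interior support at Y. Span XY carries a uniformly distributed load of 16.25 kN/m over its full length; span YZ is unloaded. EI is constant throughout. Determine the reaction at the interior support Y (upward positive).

Take M_Y as the redundant. Released structure: two simple spans XY and YZ with a hinge at Y.
End slopes at the hinge Y, treating each span as simply supported:
  span XY: UDL 16.25: wL³/(24EI) = 84.64/EI
  relative rotation θ_0 = (84.64 + 0)/EI = 84.64/EI
A unit hogging moment at Y produces rotation L₁/(3EI) + L₂/(3EI) = 5/EI.
Compatibility: M_Y·(L₁+L₂)/(3EI) = θ_0, giving M_Y = 16.93 kN·m (hogging).
Span XY, ΣM about X with M_Y applied at Y: R_Y^{XY}·5 = 203.1 + 16.93, so R_Y^{XY} = 44.01 kN and R_X = 81.25 − 44.01 = 37.24 kN.
Span YZ, ΣM about Z: R_Y^{YZ}·10 = 0 + 16.93, so R_Y^{YZ} = 1.693 kN and R_Z = 0 − 1.693 = -1.693 kN.
R_Y = 44.01 + 1.693 = 45.7 kN.

R_Y = 45.7 kN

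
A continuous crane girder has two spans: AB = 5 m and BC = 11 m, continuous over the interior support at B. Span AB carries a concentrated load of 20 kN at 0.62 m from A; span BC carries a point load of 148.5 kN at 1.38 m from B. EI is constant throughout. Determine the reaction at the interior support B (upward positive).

R_B = 166.5 kN

Release continuity at B by inserting a hinge; the redundant is the internal moment M_B. The primary structure is two simply-supported spans AB and BC.
Rotations at B on the released spans (each span's end-slope, ×1/EI):
  span AB: point load 20 at a = 0.62: Pab(L + a)/(6LEI) = 10.17/EI
  span BC: point load 148.5 at a = 1.38: Pab(L + b)/(6LEI) = 615.9/EI
  relative rotation θ_0 = (10.17 + 615.9)/EI = 626.1/EI
A unit hogging moment at B produces rotation L₁/(3EI) + L₂/(3EI) = 5.333/EI.
Compatibility: M_B·(L₁+L₂)/(3EI) = θ_0, giving M_B = 117.4 kN·m (hogging).
Span AB, ΣM about A with M_B applied at B: R_B^{AB}·5 = 12.4 + 117.4, so R_B^{AB} = 25.96 kN and R_A = 20 − 25.96 = -5.959 kN.
Span BC, ΣM about C: R_B^{BC}·11 = 1429 + 117.4, so R_B^{BC} = 140.5 kN and R_C = 148.5 − 140.5 = 7.958 kN.
R_B = 25.96 + 140.5 = 166.5 kN.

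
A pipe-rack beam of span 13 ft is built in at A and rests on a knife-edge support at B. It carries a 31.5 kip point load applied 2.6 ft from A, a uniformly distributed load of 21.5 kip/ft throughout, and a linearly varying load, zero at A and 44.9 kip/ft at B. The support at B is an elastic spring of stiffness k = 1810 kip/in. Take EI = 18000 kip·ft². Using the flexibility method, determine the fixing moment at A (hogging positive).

M_A = 959.7 kip·ft

Release the roller at B. Primary structure: cantilever fixed at A.
Downward deflection at the released point B due to the loads:
  point load 31.5 at a = 2.6: Pa²(3L − a)/(6EI) = 1292/EI
  UDL 21.5: wL⁴/(8EI) = 76758/EI
  triangular load, peak 44.9 at the free end: 11w₀L⁴/(120EI) = 117552/EI
  δ_0 = 195602/EI
Tip deflection under a unit load at B: L³/(3EI) = 732.3/EI.
With EI = 18000 kip·ft²: δ_0 = 10.867 ft and δ_{BB} = 0.040685 ft/kip.
Compatibility — the spring shortens by R_B/k under the reaction it provides: δ_0 − R_B·δ_{BB} = R_B/k. With 1/k = 1/(1810×12) ft/kip = 0.000046 ft/kip, R_B = δ_0 / (δ_{BB} + 1/k) = 10.867 / (0.040685 + 0.000046) = 266.8 kip.
Moment equilibrium about A: M_A = Σ(load moments about A) − R_B·L = 4428 − 266.8×13 = 959.7 kip·ft.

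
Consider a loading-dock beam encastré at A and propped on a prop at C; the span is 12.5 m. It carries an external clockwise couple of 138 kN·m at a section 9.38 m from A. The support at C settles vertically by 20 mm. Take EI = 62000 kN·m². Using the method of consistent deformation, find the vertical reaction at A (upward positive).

Remove the prop at C; the released (primary) structure is a cantilever built in at A.
Primary-structure tip deflection at C by superposition:
  clockwise couple 138 at a = 9.38: M₀a(2L − a)/(2EI) = 10110/EI
Tip deflection under a unit load at C: L³/(3EI) = 651/EI.
With EI = 62000 kN·m²: δ_0 = 0.16306 m and δ_{CC} = 0.010501 m/kN.
Compatibility — the beam at C must follow the support down by 0.02 m: δ_0 − R_C·δ_{CC} = 0.02, so R_C = (0.16306 − 0.02)/0.010501 = 13.62 kN.
Vertical equilibrium: R_A = ΣP − R_C = 0 − 13.62 = -13.62 kN.

R_A = -13.62 kN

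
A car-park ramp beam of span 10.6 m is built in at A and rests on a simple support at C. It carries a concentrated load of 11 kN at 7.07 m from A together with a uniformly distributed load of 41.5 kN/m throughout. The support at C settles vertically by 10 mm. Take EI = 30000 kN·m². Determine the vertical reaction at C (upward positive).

R_C = 169.9 kN

Choose R_C as the redundant. The primary structure is the cantilever fixed at A.
Downward deflection at the released point C due to the loads:
  point load 11 at a = 7.07: Pa²(3L − a)/(6EI) = 2266/EI
  UDL 41.5: wL⁴/(8EI) = 65491/EI
  δ_0 = 67757/EI
Flexibility coefficient — unit upward force at C: δ_{CC} = L³/(3EI) = 397/EI.
With EI = 30000 kN·m²: δ_0 = 2.2586 m and δ_{CC} = 0.013234 m/kN.
Compatibility — the beam at C must follow the support down by 0.01 m: δ_0 − R_C·δ_{CC} = 0.01, so R_C = (2.2586 − 0.01)/0.013234 = 169.9 kN.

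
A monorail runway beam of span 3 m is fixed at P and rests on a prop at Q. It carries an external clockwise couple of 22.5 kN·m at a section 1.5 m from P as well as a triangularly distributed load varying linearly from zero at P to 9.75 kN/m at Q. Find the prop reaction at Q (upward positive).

Choose R_Q as the redundant. The primary structure is the cantilever fixed at P.
Deflection at Q on the released cantilever, summing each load's contribution:
  clockwise couple 22.5 at a = 1.5: M₀a(2L − a)/(2EI) = 75.94/EI
  triangular load, peak 9.75 at the free end: 11w₀L⁴/(120EI) = 72.39/EI
  δ_0 = 148.3/EI
Tip deflection under a unit load at Q: L³/(3EI) = 9/EI.
The prop prevents deflection at Q: R_Q = δ_0/δ_{QQ} = 148.3/9 = 16.48 kN.

R_Q = 16.48 kN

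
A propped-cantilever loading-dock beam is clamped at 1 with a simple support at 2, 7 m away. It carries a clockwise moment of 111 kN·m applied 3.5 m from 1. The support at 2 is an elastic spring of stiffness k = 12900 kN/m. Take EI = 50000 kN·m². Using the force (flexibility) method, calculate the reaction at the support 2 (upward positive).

Release the roller at 2. Primary structure: cantilever fixed at 1.
Primary-structure tip deflection at 2 by superposition:
  clockwise couple 111 at a = 3.5: M₀a(2L − a)/(2EI) = 2040/EI
Tip deflection under a unit load at 2: L³/(3EI) = 114.3/EI.
With EI = 50000 kN·m²: δ_0 = 0.040793 m and δ_{22} = 0.002287 m/kN.
Compatibility — the spring shortens by R_2/k under the reaction it provides: δ_0 − R_2·δ_{22} = R_2/k. With 1/k = 0.000078 m/kN, R_2 = δ_0 / (δ_{22} + 1/k) = 0.040793 / (0.002287 + 0.000078) = 17.25 kN.

R_2 = 17.25 kN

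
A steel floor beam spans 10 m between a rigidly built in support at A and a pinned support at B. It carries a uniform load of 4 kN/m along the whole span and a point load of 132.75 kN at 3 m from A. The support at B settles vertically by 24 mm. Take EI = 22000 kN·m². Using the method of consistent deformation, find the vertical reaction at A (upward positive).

R_A = 143.2 kN

Release the roller at B. Primary structure: cantilever fixed at A.
Deflection at B on the released cantilever, summing each load's contribution:
  UDL 4: wL⁴/(8EI) = 5000/EI
  point load 132.75 at a = 3: Pa²(3L − a)/(6EI) = 5376/EI
  δ_0 = 10376/EI
Flexibility coefficient — unit upward force at B: δ_{BB} = L³/(3EI) = 333.3/EI.
With EI = 22000 kN·m²: δ_0 = 0.47165 m and δ_{BB} = 0.015152 m/kN.
Compatibility — the beam at B must follow the support down by 0.024 m: δ_0 − R_B·δ_{BB} = 0.024, so R_B = (0.47165 − 0.024)/0.015152 = 29.55 kN.
Vertical equilibrium: R_A = ΣP − R_B = 172.8 − 29.55 = 143.2 kN.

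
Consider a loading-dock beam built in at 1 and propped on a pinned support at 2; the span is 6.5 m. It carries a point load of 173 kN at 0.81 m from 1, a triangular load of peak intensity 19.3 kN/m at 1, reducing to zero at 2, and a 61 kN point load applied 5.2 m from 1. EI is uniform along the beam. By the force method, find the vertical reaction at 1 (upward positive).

R_1 = 237.4 kN

Remove the prop at 2; the released (primary) structure is a cantilever built in at 1.
Free-end deflection of the primary structure under the applied loading (downward +):
  point load 173 at a = 0.81: Pa²(3L − a)/(6EI) = 353.6/EI
  triangular load, peak 19.3 at the fixed end: w₀L⁴/(30EI) = 1148/EI
  point load 61 at a = 5.2: Pa²(3L − a)/(6EI) = 3931/EI
  δ_0 = 5433/EI
Tip deflection under a unit load at 2: L³/(3EI) = 91.54/EI.
The prop prevents deflection at 2: R_2 = δ_0/δ_{22} = 5433/91.54 = 59.35 kN.
Vertical equilibrium: R_1 = ΣP − R_2 = 296.7 − 59.35 = 237.4 kN.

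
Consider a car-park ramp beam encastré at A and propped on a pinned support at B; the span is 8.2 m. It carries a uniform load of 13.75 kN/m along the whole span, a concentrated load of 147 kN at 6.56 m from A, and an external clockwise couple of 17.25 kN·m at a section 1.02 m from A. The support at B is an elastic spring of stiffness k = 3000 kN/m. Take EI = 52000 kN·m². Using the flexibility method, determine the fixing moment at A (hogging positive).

M_A = 346 kN·m

Choose R_B as the redundant. The primary structure is the cantilever fixed at A.
Free-end deflection of the primary structure under the applied loading (downward +):
  UDL 13.75: wL⁴/(8EI) = 7771/EI
  point load 147 at a = 6.56: Pa²(3L − a)/(6EI) = 19020/EI
  clockwise couple 17.25 at a = 1.02: M₀a(2L − a)/(2EI) = 135.3/EI
  δ_0 = 26926/EI
Tip deflection under a unit load at B: L³/(3EI) = 183.8/EI.
With EI = 52000 kN·m²: δ_0 = 0.51781 m and δ_{BB} = 0.003534 m/kN.
Compatibility — the spring shortens by R_B/k under the reaction it provides: δ_0 − R_B·δ_{BB} = R_B/k. With 1/k = 0.000333 m/kN, R_B = δ_0 / (δ_{BB} + 1/k) = 0.51781 / (0.003534 + 0.000333) = 133.9 kN.
Moment equilibrium about A: M_A = Σ(load moments about A) − R_B·L = 1444 − 133.9×8.2 = 346 kN·m.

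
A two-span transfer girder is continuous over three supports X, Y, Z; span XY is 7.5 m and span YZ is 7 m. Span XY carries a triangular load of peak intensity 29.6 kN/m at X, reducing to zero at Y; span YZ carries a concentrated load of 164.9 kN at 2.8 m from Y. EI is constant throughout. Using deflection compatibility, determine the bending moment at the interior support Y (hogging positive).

Insert a hinge at Y; M_Y is the redundant, and each span becomes simply supported.
End slopes at the hinge Y, treating each span as simply supported:
  span XY: triangular load, peak 29.6: 7w₀L³/(360EI) = 242.8/EI
  span YZ: point load 164.9 at a = 2.8: Pab(L + b)/(6LEI) = 517.1/EI
  relative rotation θ_0 = (242.8 + 517.1)/EI = 759.9/EI
A unit hogging moment at Y produces rotation L₁/(3EI) + L₂/(3EI) = 4.833/EI.
Slope continuity at Y: θ_0 = M_Y·4.833/EI, so M_Y = 759.9/4.833 = 157.2 kN·m (hogging).

M_Y = 157.2 kN·m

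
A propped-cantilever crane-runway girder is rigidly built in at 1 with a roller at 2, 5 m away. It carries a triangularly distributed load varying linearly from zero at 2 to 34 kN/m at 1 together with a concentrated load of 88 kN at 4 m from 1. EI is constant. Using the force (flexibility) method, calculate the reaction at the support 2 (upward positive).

R_2 = 78.95 kN

Take the reaction at 2 as the redundant and release it; the primary structure is a cantilever fixed at 1.
Free-end deflection of the primary structure under the applied loading (downward +):
  triangular load, peak 34 at the fixed end: w₀L⁴/(30EI) = 708.3/EI
  point load 88 at a = 4: Pa²(3L − a)/(6EI) = 2581/EI
  δ_0 = 3290/EI
Flexibility coefficient — unit upward force at 2: δ_{22} = L³/(3EI) = 41.67/EI.
Compatibility at 2: δ_0 − R_2·δ_{22} = 0, so R_2 = 3290/41.67 = 78.95 kN.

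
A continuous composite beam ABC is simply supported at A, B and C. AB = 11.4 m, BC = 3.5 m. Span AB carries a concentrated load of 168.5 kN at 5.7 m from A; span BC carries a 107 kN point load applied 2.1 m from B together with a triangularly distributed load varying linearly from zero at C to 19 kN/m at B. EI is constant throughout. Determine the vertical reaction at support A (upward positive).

Take M_B as the redundant. Released structure: two simple spans AB and BC with a hinge at B.
Rotations at B on the released spans (each span's end-slope, ×1/EI):
  span AB: point load 168.5 at a = 5.7: Pab(L + a)/(6LEI) = 1369/EI
  span BC: point load 107 at a = 2.1: Pab(L + b)/(6LEI) = 73.4/EI
  span BC: triangular load, peak 19: w₀L³/(45EI) = 18.1/EI
  relative rotation θ_0 = (1369 + 91.5)/EI = 1460/EI
A unit hogging moment at B produces rotation L₁/(3EI) + L₂/(3EI) = 4.967/EI.
Compatibility: M_B·(L₁+L₂)/(3EI) = θ_0, giving M_B = 294 kN·m (hogging).
Span AB, ΣM about A with M_B applied at B: R_B^{AB}·11.4 = 960.5 + 294, so R_B^{AB} = 110 kN and R_A = 168.5 − 110 = 58.46 kN.

R_A = 58.46 kN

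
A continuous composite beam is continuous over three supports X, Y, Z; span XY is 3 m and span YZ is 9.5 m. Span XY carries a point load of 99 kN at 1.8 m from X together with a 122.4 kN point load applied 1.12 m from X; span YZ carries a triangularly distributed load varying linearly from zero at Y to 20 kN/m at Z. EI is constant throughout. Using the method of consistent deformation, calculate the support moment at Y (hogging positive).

M_Y = 107.9 kN·m

Take M_Y as the redundant. Released structure: two simple spans XY and YZ with a hinge at Y.
Rotations at Y on the released spans (each span's end-slope, ×1/EI):
  span XY: point load 99 at a = 1.8: Pab(L + a)/(6LEI) = 57.02/EI
  span XY: point load 122.4 at a = 1.12: Pab(L + a)/(6LEI) = 58.99/EI
  span YZ: triangular load, peak 20: 7w₀L³/(360EI) = 333.4/EI
  relative rotation θ_0 = (116 + 333.4)/EI = 449.4/EI
A unit hogging moment at Y produces rotation L₁/(3EI) + L₂/(3EI) = 4.167/EI.
Slope continuity at Y: θ_0 = M_Y·4.167/EI, so M_Y = 449.4/4.167 = 107.9 kN·m (hogging).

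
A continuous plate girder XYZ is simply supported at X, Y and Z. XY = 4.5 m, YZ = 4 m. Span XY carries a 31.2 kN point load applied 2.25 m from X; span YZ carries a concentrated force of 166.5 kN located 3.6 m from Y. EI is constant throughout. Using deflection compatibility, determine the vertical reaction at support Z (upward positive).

R_Z = 142.5 kN

Insert a hinge at Y; M_Y is the redundant, and each span becomes simply supported.
Rotations at Y on the released spans (each span's end-slope, ×1/EI):
  span XY: point load 31.2 at a = 2.25: Pab(L + a)/(6LEI) = 39.49/EI
  span YZ: point load 166.5 at a = 3.6: Pab(L + b)/(6LEI) = 43.96/EI
  relative rotation θ_0 = (39.49 + 43.96)/EI = 83.44/EI
A unit hogging moment at Y produces rotation L₁/(3EI) + L₂/(3EI) = 2.833/EI.
Compatibility: M_Y·(L₁+L₂)/(3EI) = θ_0, giving M_Y = 29.45 kN·m (hogging).
Span YZ, ΣM about Z: R_Y^{YZ}·4 = 66.6 + 29.45, so R_Y^{YZ} = 24.01 kN and R_Z = 166.5 − 24.01 = 142.5 kN.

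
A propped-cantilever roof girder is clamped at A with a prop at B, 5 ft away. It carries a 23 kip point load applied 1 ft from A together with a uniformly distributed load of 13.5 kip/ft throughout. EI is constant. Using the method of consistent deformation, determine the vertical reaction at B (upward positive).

R_B = 26.6 kip

Release the roller at B. Primary structure: cantilever fixed at A.
Free-end deflection of the primary structure under the applied loading (downward +):
  point load 23 at a = 1: Pa²(3L − a)/(6EI) = 53.67/EI
  UDL 13.5: wL⁴/(8EI) = 1055/EI
  δ_0 = 1108/EI
Flexibility coefficient — unit upward force at B: δ_{BB} = L³/(3EI) = 41.67/EI.
Compatibility at B: δ_0 − R_B·δ_{BB} = 0, so R_B = 1108/41.67 = 26.6 kip.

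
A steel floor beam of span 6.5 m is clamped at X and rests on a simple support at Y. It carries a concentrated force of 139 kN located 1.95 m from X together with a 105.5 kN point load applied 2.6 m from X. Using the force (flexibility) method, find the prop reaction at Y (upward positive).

R_Y = 38.83 kN

Remove the prop at Y; the released (primary) structure is a cantilever built in at X.
Downward deflection at the released point Y due to the loads:
  point load 139 at a = 1.95: Pa²(3L − a)/(6EI) = 1546/EI
  point load 105.5 at a = 2.6: Pa²(3L − a)/(6EI) = 2009/EI
  δ_0 = 3555/EI
Flexibility coefficient — unit upward force at Y: δ_{YY} = L³/(3EI) = 91.54/EI.
Compatibility at Y: δ_0 − R_Y·δ_{YY} = 0, so R_Y = 3555/91.54 = 38.83 kN.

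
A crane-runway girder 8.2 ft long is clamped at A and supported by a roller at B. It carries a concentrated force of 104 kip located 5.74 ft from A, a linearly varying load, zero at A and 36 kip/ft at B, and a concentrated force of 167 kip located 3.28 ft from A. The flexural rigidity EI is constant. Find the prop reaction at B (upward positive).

Remove the prop at B; the released (primary) structure is a cantilever built in at A.
Primary-structure tip deflection at B by superposition:
  point load 104 at a = 5.74: Pa²(3L − a)/(6EI) = 10771/EI
  triangular load, peak 36 at the free end: 11w₀L⁴/(120EI) = 14920/EI
  point load 167 at a = 3.28: Pa²(3L − a)/(6EI) = 6384/EI
  δ_0 = 32075/EI
Tip deflection under a unit load at B: L³/(3EI) = 183.8/EI.
Compatibility at B: δ_0 − R_B·δ_{BB} = 0, so R_B = 32075/183.8 = 174.5 kip.

R_B = 174.5 kip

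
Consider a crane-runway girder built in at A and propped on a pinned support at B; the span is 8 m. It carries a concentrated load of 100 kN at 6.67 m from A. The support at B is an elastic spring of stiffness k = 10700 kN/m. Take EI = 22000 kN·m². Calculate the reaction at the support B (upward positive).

Choose R_B as the redundant. The primary structure is the cantilever fixed at A.
Primary-structure tip deflection at B by superposition:
  point load 100 at a = 6.67: Pa²(3L − a)/(6EI) = 12850/EI
Flexibility coefficient — unit upward force at B: δ_{BB} = L³/(3EI) = 170.7/EI.
With EI = 22000 kN·m²: δ_0 = 0.58409 m and δ_{BB} = 0.007758 m/kN.
Compatibility — the spring shortens by R_B/k under the reaction it provides: δ_0 − R_B·δ_{BB} = R_B/k. With 1/k = 0.000093 m/kN, R_B = δ_0 / (δ_{BB} + 1/k) = 0.58409 / (0.007758 + 0.000093) = 74.4 kN.

R_B = 74.4 kN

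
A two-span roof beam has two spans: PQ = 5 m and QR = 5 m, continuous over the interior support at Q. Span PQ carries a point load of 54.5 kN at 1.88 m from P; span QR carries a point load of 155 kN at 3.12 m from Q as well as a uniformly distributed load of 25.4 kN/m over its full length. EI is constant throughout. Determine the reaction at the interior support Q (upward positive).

R_Q = 192 kN

Insert a hinge at Q; M_Q is the redundant, and each span becomes simply supported.
Discontinuity in slope at Q on the released structure — sum the simple-span end rotations:
  span PQ: point load 54.5 at a = 1.88: Pab(L + a)/(6LEI) = 73.31/EI
  span QR: point load 155 at a = 3.12: Pab(L + b)/(6LEI) = 208.5/EI
  span QR: UDL 25.4: wL³/(24EI) = 132.3/EI
  relative rotation θ_0 = (73.31 + 340.8)/EI = 414.1/EI
A unit hogging moment at Q produces rotation L₁/(3EI) + L₂/(3EI) = 3.333/EI.
Slope continuity at Q: θ_0 = M_Q·3.333/EI, so M_Q = 414.1/3.333 = 124.2 kN·m (hogging).
Span PQ, ΣM about P with M_Q applied at Q: R_Q^{PQ}·5 = 102.5 + 124.2, so R_Q^{PQ} = 45.34 kN and R_P = 54.5 − 45.34 = 9.162 kN.
Span QR, ΣM about R: R_Q^{QR}·5 = 608.9 + 124.2, so R_Q^{QR} = 146.6 kN and R_R = 282 − 146.6 = 135.4 kN.
R_Q = 45.34 + 146.6 = 192 kN.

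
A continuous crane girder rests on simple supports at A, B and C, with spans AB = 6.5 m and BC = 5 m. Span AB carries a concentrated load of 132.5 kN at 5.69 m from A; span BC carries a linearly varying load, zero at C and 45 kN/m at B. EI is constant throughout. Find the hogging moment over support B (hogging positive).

M_B = 82.4 kN·m

Insert a hinge at B; M_B is the redundant, and each span becomes simply supported.
Rotations at B on the released spans (each span's end-slope, ×1/EI):
  span AB: point load 132.5 at a = 5.69: Pab(L + a)/(6LEI) = 190.9/EI
  span BC: triangular load, peak 45: w₀L³/(45EI) = 125/EI
  relative rotation θ_0 = (190.9 + 125)/EI = 315.9/EI
A unit hogging moment at B produces rotation L₁/(3EI) + L₂/(3EI) = 3.833/EI.
Compatibility: M_B·(L₁+L₂)/(3EI) = θ_0, giving M_B = 82.4 kN·m (hogging).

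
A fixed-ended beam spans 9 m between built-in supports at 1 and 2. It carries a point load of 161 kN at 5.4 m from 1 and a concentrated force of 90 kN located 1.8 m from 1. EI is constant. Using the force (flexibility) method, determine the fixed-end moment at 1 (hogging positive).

Take the two fixed-end moments M_1, M_2 as redundants; the released structure is the simple span 12.
End rotations of the released simple span under the applied load (×1/EI):
  at 1: point load 161 at a = 5.4: Pab(L + b)/(6LEI) = 730.3/EI
  at 2: point load 161 at a = 5.4: Pab(L + a)/(6LEI) = 834.6/EI
  at 1: point load 90 at a = 1.8: Pab(L + b)/(6LEI) = 349.9/EI
  at 2: point load 90 at a = 1.8: Pab(L + a)/(6LEI) = 233.3/EI
  θ_10 = 1080/EI,  θ_20 = 1068/EI
Flexibility coefficients: a unit moment at one end gives L/(3EI) there and L/(6EI) at the far end, so f₁₁ = f₂₂ = 3/EI and f₁₂ = f₂₁ = 1.5/EI.
Compatibility — zero rotation at each built-in end:
  3 M_1 + 1.5 M_2 = 1080
  1.5 M_1 + 3 M_2 = 1068
Solving the pair gives M_1 = 242.8 kN·m and M_2 = 234.6 kN·m (hogging).

M_1 = 242.8 kN·m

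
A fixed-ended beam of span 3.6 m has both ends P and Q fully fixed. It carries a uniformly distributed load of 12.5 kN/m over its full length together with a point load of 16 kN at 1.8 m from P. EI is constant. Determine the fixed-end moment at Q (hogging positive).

Release both end moments; the primary structure is a simply-supported span PQ with redundants M_P and M_Q.
End rotations of the released simple span under the applied load (×1/EI):
  at P: UDL 12.5: wL³/(24EI) = 24.3/EI
  at Q: UDL 12.5: wL³/(24EI) = 24.3/EI
  at P: point load 16 at a = 1.8: Pab(L + b)/(6LEI) = 12.96/EI
  at Q: point load 16 at a = 1.8: Pab(L + a)/(6LEI) = 12.96/EI
  θ_P0 = 37.26/EI,  θ_Q0 = 37.26/EI
Flexibility coefficients: a unit moment at one end gives L/(3EI) there and L/(6EI) at the far end, so f₁₁ = f₂₂ = 1.2/EI and f₁₂ = f₂₁ = 0.6/EI.
Compatibility — zero rotation at each built-in end:
  1.2 M_P + 0.6 M_Q = 37.26
  0.6 M_P + 1.2 M_Q = 37.26
Solving the pair gives M_P = 20.7 kN·m and M_Q = 20.7 kN·m (hogging).

M_Q = 20.7 kN·m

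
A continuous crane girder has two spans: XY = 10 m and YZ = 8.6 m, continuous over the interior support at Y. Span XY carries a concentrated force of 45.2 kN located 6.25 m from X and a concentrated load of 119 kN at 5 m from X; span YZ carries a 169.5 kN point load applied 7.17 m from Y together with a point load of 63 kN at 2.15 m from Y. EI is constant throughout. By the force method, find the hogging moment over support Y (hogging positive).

Take M_Y as the redundant. Released structure: two simple spans XY and YZ with a hinge at Y.
Discontinuity in slope at Y on the released structure — sum the simple-span end rotations:
  span XY: point load 45.2 at a = 6.25: Pab(L + a)/(6LEI) = 286.9/EI
  span XY: point load 119 at a = 5: Pab(L + a)/(6LEI) = 743.8/EI
  span YZ: point load 169.5 at a = 7.17: Pab(L + b)/(6LEI) = 337.8/EI
  span YZ: point load 63 at a = 2.15: Pab(L + b)/(6LEI) = 254.8/EI
  relative rotation θ_0 = (1031 + 592.6)/EI = 1623/EI
A unit hogging moment at Y produces rotation L₁/(3EI) + L₂/(3EI) = 6.2/EI.
Compatibility: M_Y·(L₁+L₂)/(3EI) = θ_0, giving M_Y = 261.8 kN·m (hogging).

M_Y = 261.8 kN·m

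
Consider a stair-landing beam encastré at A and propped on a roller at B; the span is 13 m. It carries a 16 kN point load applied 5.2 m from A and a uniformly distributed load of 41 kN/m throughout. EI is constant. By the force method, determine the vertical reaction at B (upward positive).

R_B = 203.2 kN

Release the roller at B. Primary structure: cantilever fixed at A.
Downward deflection at the released point B due to the loads:
  point load 16 at a = 5.2: Pa²(3L − a)/(6EI) = 2437/EI
  UDL 41: wL⁴/(8EI) = 146375/EI
  δ_0 = 148812/EI
Flexibility coefficient — unit upward force at B: δ_{BB} = L³/(3EI) = 732.3/EI.
Compatibility at B: δ_0 − R_B·δ_{BB} = 0, so R_B = 148812/732.3 = 203.2 kN.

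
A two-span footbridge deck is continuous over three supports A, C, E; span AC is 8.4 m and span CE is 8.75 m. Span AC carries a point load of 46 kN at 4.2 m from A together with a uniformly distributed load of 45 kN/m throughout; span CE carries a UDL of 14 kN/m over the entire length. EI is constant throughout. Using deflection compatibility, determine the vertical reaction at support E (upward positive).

Insert a hinge at C; M_C is the redundant, and each span becomes simply supported.
End slopes at the hinge C, treating each span as simply supported:
  span AC: point load 46 at a = 4.2: Pab(L + a)/(6LEI) = 202.9/EI
  span AC: UDL 45: wL³/(24EI) = 1111/EI
  span CE: UDL 14: wL³/(24EI) = 390.8/EI
  relative rotation θ_0 = (1314 + 390.8)/EI = 1705/EI
A unit hogging moment at C produces rotation L₁/(3EI) + L₂/(3EI) = 5.717/EI.
Compatibility: M_C·(L₁+L₂)/(3EI) = θ_0, giving M_C = 298.2 kN·m (hogging).
Span CE, ΣM about E: R_C^{CE}·8.75 = 535.9 + 298.2, so R_C^{CE} = 95.34 kN and R_E = 122.5 − 95.34 = 27.16 kN.

R_E = 27.16 kN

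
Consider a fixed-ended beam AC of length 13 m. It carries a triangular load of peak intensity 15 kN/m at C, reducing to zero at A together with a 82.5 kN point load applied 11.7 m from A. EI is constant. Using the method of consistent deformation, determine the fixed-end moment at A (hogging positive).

Release both end moments; the primary structure is a simply-supported span AC with redundants M_A and M_C.
Simple-span end rotations at A and C under the given loads:
  at A: triangular load, peak 15: 7w₀L³/(360EI) = 640.8/EI
  at C: triangular load, peak 15: w₀L³/(45EI) = 732.3/EI
  at A: point load 82.5 at a = 11.7: Pab(L + b)/(6LEI) = 230.1/EI
  at C: point load 82.5 at a = 11.7: Pab(L + a)/(6LEI) = 397.4/EI
  θ_A0 = 870.8/EI,  θ_C0 = 1130/EI
Flexibility coefficients: a unit moment at one end gives L/(3EI) there and L/(6EI) at the far end, so f₁₁ = f₂₂ = 4.333/EI and f₁₂ = f₂₁ = 2.167/EI.
Compatibility — zero rotation at each built-in end:
  4.333 M_A + 2.167 M_C = 870.8
  2.167 M_A + 4.333 M_C = 1130
Solving the pair gives M_A = 94.15 kN·m and M_C = 213.6 kN·m (hogging).

M_A = 94.15 kN·m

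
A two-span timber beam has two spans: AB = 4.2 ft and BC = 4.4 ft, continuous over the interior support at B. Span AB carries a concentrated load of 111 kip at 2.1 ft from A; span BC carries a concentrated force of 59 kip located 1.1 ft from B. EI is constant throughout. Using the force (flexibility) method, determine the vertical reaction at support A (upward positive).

R_A = 40.15 kip

Take M_B as the redundant. Released structure: two simple spans AB and BC with a hinge at B.
End slopes at the hinge B, treating each span as simply supported:
  span AB: point load 111 at a = 2.1: Pab(L + a)/(6LEI) = 122.4/EI
  span BC: point load 59 at a = 1.1: Pab(L + b)/(6LEI) = 62.47/EI
  relative rotation θ_0 = (122.4 + 62.47)/EI = 184.8/EI
A unit hogging moment at B produces rotation L₁/(3EI) + L₂/(3EI) = 2.867/EI.
Slope continuity at B: θ_0 = M_B·2.867/EI, so M_B = 184.8/2.867 = 64.48 kip·ft (hogging).
Span AB, ΣM about A with M_B applied at B: R_B^{AB}·4.2 = 233.1 + 64.48, so R_B^{AB} = 70.85 kip and R_A = 111 − 70.85 = 40.15 kip.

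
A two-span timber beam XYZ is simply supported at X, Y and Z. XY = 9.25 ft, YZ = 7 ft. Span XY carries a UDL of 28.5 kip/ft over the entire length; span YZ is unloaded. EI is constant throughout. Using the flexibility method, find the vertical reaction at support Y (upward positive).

Release continuity at Y by inserting a hinge; the redundant is the internal moment M_Y. The primary structure is two simply-supported spans XY and YZ.
End slopes at the hinge Y, treating each span as simply supported:
  span XY: UDL 28.5: wL³/(24EI) = 939.9/EI
  relative rotation θ_0 = (939.9 + 0)/EI = 939.9/EI
A unit hogging moment at Y produces rotation L₁/(3EI) + L₂/(3EI) = 5.417/EI.
Compatibility: M_Y·(L₁+L₂)/(3EI) = θ_0, giving M_Y = 173.5 kip·ft (hogging).
Span XY, ΣM about X with M_Y applied at Y: R_Y^{XY}·9.25 = 1219 + 173.5, so R_Y^{XY} = 150.6 kip and R_X = 263.6 − 150.6 = 113.1 kip.
Span YZ, ΣM about Z: R_Y^{YZ}·7 = 0 + 173.5, so R_Y^{YZ} = 24.79 kip and R_Z = 0 − 24.79 = -24.79 kip.
R_Y = 150.6 + 24.79 = 175.4 kip.

R_Y = 175.4 kip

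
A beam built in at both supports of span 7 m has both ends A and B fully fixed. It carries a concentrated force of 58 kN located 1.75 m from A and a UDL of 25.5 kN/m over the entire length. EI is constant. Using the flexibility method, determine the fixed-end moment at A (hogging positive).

Release both end moments; the primary structure is a simply-supported span AB with redundants M_A and M_B.
End rotations of the released simple span under the applied load (×1/EI):
  at A: point load 58 at a = 1.75: Pab(L + b)/(6LEI) = 155.4/EI
  at B: point load 58 at a = 1.75: Pab(L + a)/(6LEI) = 111/EI
  at A: UDL 25.5: wL³/(24EI) = 364.4/EI
  at B: UDL 25.5: wL³/(24EI) = 364.4/EI
  θ_A0 = 519.9/EI,  θ_B0 = 475.5/EI
Flexibility coefficients: a unit moment at one end gives L/(3EI) there and L/(6EI) at the far end, so f₁₁ = f₂₂ = 2.333/EI and f₁₂ = f₂₁ = 1.167/EI.
Compatibility — zero rotation at each built-in end:
  2.333 M_A + 1.167 M_B = 519.9
  1.167 M_A + 2.333 M_B = 475.5
Solving the pair gives M_A = 161.2 kN·m and M_B = 123.2 kN·m (hogging).

M_A = 161.2 kN·m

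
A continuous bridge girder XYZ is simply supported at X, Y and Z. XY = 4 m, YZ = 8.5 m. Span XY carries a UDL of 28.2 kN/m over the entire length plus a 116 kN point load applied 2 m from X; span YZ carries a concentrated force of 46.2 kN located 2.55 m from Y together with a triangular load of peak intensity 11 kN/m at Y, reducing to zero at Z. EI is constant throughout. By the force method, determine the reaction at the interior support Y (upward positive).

R_Y = 225.5 kN

Insert a hinge at Y; M_Y is the redundant, and each span becomes simply supported.
End slopes at the hinge Y, treating each span as simply supported:
  span XY: UDL 28.2: wL³/(24EI) = 75.2/EI
  span XY: point load 116 at a = 2: Pab(L + a)/(6LEI) = 116/EI
  span YZ: point load 46.2 at a = 2.55: Pab(L + b)/(6LEI) = 198.6/EI
  span YZ: triangular load, peak 11: w₀L³/(45EI) = 150.1/EI
  relative rotation θ_0 = (191.2 + 348.7)/EI = 539.9/EI
A unit hogging moment at Y produces rotation L₁/(3EI) + L₂/(3EI) = 4.167/EI.
Compatibility: M_Y·(L₁+L₂)/(3EI) = θ_0, giving M_Y = 129.6 kN·m (hogging).
Span XY, ΣM about X with M_Y applied at Y: R_Y^{XY}·4 = 457.6 + 129.6, so R_Y^{XY} = 146.8 kN and R_X = 228.8 − 146.8 = 82 kN.
Span YZ, ΣM about Z: R_Y^{YZ}·8.5 = 539.8 + 129.6, so R_Y^{YZ} = 78.75 kN and R_Z = 92.95 − 78.75 = 14.2 kN.
R_Y = 146.8 + 78.75 = 225.5 kN.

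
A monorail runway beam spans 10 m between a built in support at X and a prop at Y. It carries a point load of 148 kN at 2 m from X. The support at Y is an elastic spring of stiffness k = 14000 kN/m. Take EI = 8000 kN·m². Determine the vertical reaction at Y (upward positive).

Release the roller at Y. Primary structure: cantilever fixed at X.
Downward deflection at the released point Y due to the loads:
  point load 148 at a = 2: Pa²(3L − a)/(6EI) = 2763/EI
Flexibility coefficient — unit upward force at Y: δ_{YY} = L³/(3EI) = 333.3/EI.
With EI = 8000 kN·m²: δ_0 = 0.34533 m and δ_{YY} = 0.041667 m/kN.
Compatibility — the spring shortens by R_Y/k under the reaction it provides: δ_0 − R_Y·δ_{YY} = R_Y/k. With 1/k = 0.000071 m/kN, R_Y = δ_0 / (δ_{YY} + 1/k) = 0.34533 / (0.041667 + 0.000071) = 8.274 kN.

R_Y = 8.274 kN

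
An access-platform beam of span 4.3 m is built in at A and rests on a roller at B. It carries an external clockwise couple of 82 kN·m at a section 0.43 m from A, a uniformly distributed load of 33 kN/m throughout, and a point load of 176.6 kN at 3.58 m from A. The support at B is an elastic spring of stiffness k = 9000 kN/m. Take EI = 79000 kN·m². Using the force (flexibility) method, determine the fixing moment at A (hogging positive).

Take the reaction at B as the redundant and release it; the primary structure is a cantilever fixed at A.
Free-end deflection of the primary structure under the applied loading (downward +):
  clockwise couple 82 at a = 0.43: M₀a(2L − a)/(2EI) = 144/EI
  UDL 33: wL⁴/(8EI) = 1410/EI
  point load 176.6 at a = 3.58: Pa²(3L − a)/(6EI) = 3516/EI
  δ_0 = 5070/EI
Tip deflection under a unit load at B: L³/(3EI) = 26.5/EI.
With EI = 79000 kN·m²: δ_0 = 0.064178 m and δ_{BB} = 0.000335 m/kN.
Compatibility — the spring shortens by R_B/k under the reaction it provides: δ_0 − R_B·δ_{BB} = R_B/k. With 1/k = 0.000111 m/kN, R_B = δ_0 / (δ_{BB} + 1/k) = 0.064178 / (0.000335 + 0.000111) = 143.7 kN.
Moment equilibrium about A: M_A = Σ(load moments about A) − R_B·L = 1019 − 143.7×4.3 = 401.4 kN·m.

M_A = 401.4 kN·m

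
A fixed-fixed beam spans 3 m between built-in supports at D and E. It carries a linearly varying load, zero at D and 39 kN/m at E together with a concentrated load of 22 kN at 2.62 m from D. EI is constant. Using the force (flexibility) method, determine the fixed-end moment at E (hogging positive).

M_E = 23.93 kN·m

Release both end moments; the primary structure is a simply-supported span DE with redundants M_D and M_E.
On the primary (simply-supported) span, the end slopes from the loading are:
  at D: triangular load, peak 39: 7w₀L³/(360EI) = 20.48/EI
  at E: triangular load, peak 39: w₀L³/(45EI) = 23.4/EI
  at D: point load 22 at a = 2.62: Pab(L + b)/(6LEI) = 4.113/EI
  at E: point load 22 at a = 2.62: Pab(L + a)/(6LEI) = 6.839/EI
  θ_D0 = 24.59/EI,  θ_E0 = 30.24/EI
Flexibility coefficients: a unit moment at one end gives L/(3EI) there and L/(6EI) at the far end, so f₁₁ = f₂₂ = 1/EI and f₁₂ = f₂₁ = 0.5/EI.
Compatibility — zero rotation at each built-in end:
  1 M_D + 0.5 M_E = 24.59
  0.5 M_D + 1 M_E = 30.24
Solving the pair gives M_D = 12.62 kN·m and M_E = 23.93 kN·m (hogging).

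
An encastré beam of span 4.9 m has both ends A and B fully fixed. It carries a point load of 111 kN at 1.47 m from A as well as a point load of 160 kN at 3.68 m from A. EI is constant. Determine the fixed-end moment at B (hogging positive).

Take the two fixed-end moments M_A, M_B as redundants; the released structure is the simple span AB.
End rotations of the released simple span under the applied load (×1/EI):
  at A: point load 111 at a = 1.47: Pab(L + b)/(6LEI) = 158.6/EI
  at B: point load 111 at a = 1.47: Pab(L + a)/(6LEI) = 121.3/EI
  at A: point load 160 at a = 3.68: Pab(L + b)/(6LEI) = 149.5/EI
  at B: point load 160 at a = 3.68: Pab(L + a)/(6LEI) = 209.6/EI
  θ_A0 = 308.1/EI,  θ_B0 = 330.9/EI
Flexibility coefficients: a unit moment at one end gives L/(3EI) there and L/(6EI) at the far end, so f₁₁ = f₂₂ = 1.633/EI and f₁₂ = f₂₁ = 0.8167/EI.
Compatibility — zero rotation at each built-in end:
  1.633 M_A + 0.8167 M_B = 308.1
  0.8167 M_A + 1.633 M_B = 330.9
Solving the pair gives M_A = 116.5 kN·m and M_B = 144.4 kN·m (hogging).

M_B = 144.4 kN·m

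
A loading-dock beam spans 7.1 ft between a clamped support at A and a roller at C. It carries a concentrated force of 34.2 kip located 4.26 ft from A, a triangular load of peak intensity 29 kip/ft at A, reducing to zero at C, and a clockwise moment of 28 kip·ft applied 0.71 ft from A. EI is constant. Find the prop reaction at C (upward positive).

R_C = 36.49 kip

Choose R_C as the redundant. The primary structure is the cantilever fixed at A.
Deflection at C on the released cantilever, summing each load's contribution:
  point load 34.2 at a = 4.26: Pa²(3L − a)/(6EI) = 1763/EI
  triangular load, peak 29 at the fixed end: w₀L⁴/(30EI) = 2456/EI
  clockwise couple 28 at a = 0.71: M₀a(2L − a)/(2EI) = 134.1/EI
  δ_0 = 4353/EI
Flexibility coefficient — unit upward force at C: δ_{CC} = L³/(3EI) = 119.3/EI.
The prop prevents deflection at C: R_C = δ_0/δ_{CC} = 4353/119.3 = 36.49 kip.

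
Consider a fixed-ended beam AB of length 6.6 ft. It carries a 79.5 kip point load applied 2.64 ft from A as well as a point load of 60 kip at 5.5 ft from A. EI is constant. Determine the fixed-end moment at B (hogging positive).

M_B = 96.2 kip·ft

Take the two fixed-end moments M_A, M_B as redundants; the released structure is the simple span AB.
End rotations of the released simple span under the applied load (×1/EI):
  at A: point load 79.5 at a = 2.64: Pab(L + b)/(6LEI) = 221.6/EI
  at B: point load 79.5 at a = 2.64: Pab(L + a)/(6LEI) = 193.9/EI
  at A: point load 60 at a = 5.5: Pab(L + b)/(6LEI) = 70.58/EI
  at B: point load 60 at a = 5.5: Pab(L + a)/(6LEI) = 110.9/EI
  θ_A0 = 292.2/EI,  θ_B0 = 304.8/EI
Flexibility coefficients: a unit moment at one end gives L/(3EI) there and L/(6EI) at the far end, so f₁₁ = f₂₂ = 2.2/EI and f₁₂ = f₂₁ = 1.1/EI.
Compatibility — zero rotation at each built-in end:
  2.2 M_A + 1.1 M_B = 292.2
  1.1 M_A + 2.2 M_B = 304.8
Solving the pair gives M_A = 84.72 kip·ft and M_B = 96.2 kip·ft (hogging).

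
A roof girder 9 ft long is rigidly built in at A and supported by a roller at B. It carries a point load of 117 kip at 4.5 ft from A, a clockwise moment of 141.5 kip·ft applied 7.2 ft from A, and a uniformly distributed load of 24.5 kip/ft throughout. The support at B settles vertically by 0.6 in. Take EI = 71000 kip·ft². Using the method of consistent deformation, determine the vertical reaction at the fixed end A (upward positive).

Take the reaction at B as the redundant and release it; the primary structure is a cantilever fixed at A.
Deflection at B on the released cantilever, summing each load's contribution:
  point load 117 at a = 4.5: Pa²(3L − a)/(6EI) = 8885/EI
  clockwise couple 141.5 at a = 7.2: M₀a(2L − a)/(2EI) = 5502/EI
  UDL 24.5: wL⁴/(8EI) = 20093/EI
  δ_0 = 34479/EI
Tip deflection under a unit load at B: L³/(3EI) = 243/EI.
With EI = 71000 kip·ft²: δ_0 = 0.48562 ft and δ_{BB} = 0.003423 ft/kip.
Compatibility — the beam at B must follow the support down by 0.05 ft: δ_0 − R_B·δ_{BB} = 0.05, so R_B = (0.48562 − 0.05)/0.003423 = 127.3 kip.
Vertical equilibrium: R_A = ΣP − R_B = 337.5 − 127.3 = 210.2 kip.

R_A = 210.2 kip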